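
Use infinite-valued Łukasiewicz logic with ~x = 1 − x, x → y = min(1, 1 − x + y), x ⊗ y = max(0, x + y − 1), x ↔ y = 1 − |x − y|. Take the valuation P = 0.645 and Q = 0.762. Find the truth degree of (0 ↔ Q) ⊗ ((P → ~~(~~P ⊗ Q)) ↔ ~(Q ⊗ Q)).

0 ↔ Q = 1 − |0.000 − 0.762| = 1 − 0.762 = 0.238
~P = 1 − 0.645 = 0.355
~~P = 1 − 0.355 = 0.645
~~P ⊗ Q = max(0, 0.645 + 0.762 − 1) = max(0, 0.407) = 0.407
~(~~P ⊗ Q) = 1 − 0.407 = 0.593
~~(~~P ⊗ Q) = 1 − 0.593 = 0.407
P → ~~(~~P ⊗ Q) = min(1, 1 − 0.645 + 0.407) = min(1, 0.762) = 0.762
Q ⊗ Q = max(0, 0.762 + 0.762 − 1) = max(0, 0.524) = 0.524
~(Q ⊗ Q) = 1 − 0.524 = 0.476
(P → ~~(~~P ⊗ Q)) ↔ ~(Q ⊗ Q) = 1 − |0.762 − 0.476| = 1 − 0.286 = 0.714
(0 ↔ Q) ⊗ ((P → ~~(~~P ⊗ Q)) ↔ ~(Q ⊗ Q)) = max(0, 0.238 + 0.714 − 1) = max(0, -0.048) = 0.000

0.000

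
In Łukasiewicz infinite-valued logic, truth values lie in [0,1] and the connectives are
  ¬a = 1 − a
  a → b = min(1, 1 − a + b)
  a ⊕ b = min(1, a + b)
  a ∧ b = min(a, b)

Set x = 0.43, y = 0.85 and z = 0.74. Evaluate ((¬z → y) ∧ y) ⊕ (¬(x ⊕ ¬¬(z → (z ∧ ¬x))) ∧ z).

¬z = 1 − 0.74 = 0.26
¬z → y = min(1, 1 − 0.26 + 0.85) = min(1, 1.59) = 1.00
(¬z → y) ∧ y = min(1.00, 0.85) = 0.85
¬x = 1 − 0.43 = 0.57
z ∧ ¬x = min(0.74, 0.57) = 0.57
z → (z ∧ ¬x) = min(1, 1 − 0.74 + 0.57) = min(1, 0.83) = 0.83
¬(z → (z ∧ ¬x)) = 1 − 0.83 = 0.17
¬¬(z → (z ∧ ¬x)) = 1 − 0.17 = 0.83
x ⊕ ¬¬(z → (z ∧ ¬x)) = min(1, 0.43 + 0.83) = min(1, 1.26) = 1.00
¬(x ⊕ ¬¬(z → (z ∧ ¬x))) = 1 − 1.00 = 0.00
¬(x ⊕ ¬¬(z → (z ∧ ¬x))) ∧ z = min(0.00, 0.74) = 0.00
((¬z → y) ∧ y) ⊕ (¬(x ⊕ ¬¬(z → (z ∧ ¬x))) ∧ z) = min(1, 0.85 + 0.00) = min(1, 0.85) = 0.85

0.85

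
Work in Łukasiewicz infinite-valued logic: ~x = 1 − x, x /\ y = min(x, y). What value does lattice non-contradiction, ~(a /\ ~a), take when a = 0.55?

0.55

~a = 1 − 0.55 = 0.45
a /\ ~a = min(0.55, 0.45) = 0.45
~(a /\ ~a) = 1 − 0.45 = 0.55
(The value 0.55 < 1 shows this instance is not satisfied; not a Ł∞-tautology — its value is 1 − min(a, 1−a).)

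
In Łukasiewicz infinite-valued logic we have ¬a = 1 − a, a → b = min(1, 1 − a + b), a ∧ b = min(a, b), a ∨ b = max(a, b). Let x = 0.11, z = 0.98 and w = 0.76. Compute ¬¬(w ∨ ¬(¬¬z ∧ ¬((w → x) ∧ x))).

0.76

¬z = 1 − 0.98 = 0.02
¬¬z = 1 − 0.02 = 0.98
w → x = min(1, 1 − 0.76 + 0.11) = min(1, 0.35) = 0.35
(w → x) ∧ x = min(0.35, 0.11) = 0.11
¬((w → x) ∧ x) = 1 − 0.11 = 0.89
¬¬z ∧ ¬((w → x) ∧ x) = min(0.98, 0.89) = 0.89
¬(¬¬z ∧ ¬((w → x) ∧ x)) = 1 − 0.89 = 0.11
w ∨ ¬(¬¬z ∧ ¬((w → x) ∧ x)) = max(0.76, 0.11) = 0.76
¬(w ∨ ¬(¬¬z ∧ ¬((w → x) ∧ x))) = 1 − 0.76 = 0.24
¬¬(w ∨ ¬(¬¬z ∧ ¬((w → x) ∧ x))) = 1 − 0.24 = 0.76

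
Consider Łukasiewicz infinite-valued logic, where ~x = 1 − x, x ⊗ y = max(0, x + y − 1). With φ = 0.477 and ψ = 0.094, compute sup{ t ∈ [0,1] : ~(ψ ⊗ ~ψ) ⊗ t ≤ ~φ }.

0.523

~ψ = 1 − 0.094 = 0.906
ψ ⊗ ~ψ = max(0, 0.094 + 0.906 − 1) = max(0, 0.000) = 0.000
~(ψ ⊗ ~ψ) = 1 − 0.000 = 1.000
So the left factor is ~(ψ ⊗ ~ψ) = 1.000.
~φ = 1 − 0.477 = 0.523
So the right-hand bound is ~φ = 0.523.
The residuum of the Łukasiewicz t-norm gives the supremum: min(1, 1 − 1.000 + 0.523).
1 − 1.000 + 0.523 = 0.523, so t = min(1, 0.523) = 0.523.
Check: 1.000 ⊗ 0.523 = max(0, 0.523) = 0.523 ≤ 0.523.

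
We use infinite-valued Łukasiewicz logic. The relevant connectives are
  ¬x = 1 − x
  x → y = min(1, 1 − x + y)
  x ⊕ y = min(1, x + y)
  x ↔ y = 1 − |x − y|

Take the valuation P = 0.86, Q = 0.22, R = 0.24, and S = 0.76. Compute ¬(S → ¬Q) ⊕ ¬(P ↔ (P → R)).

¬Q = 1 − 0.22 = 0.78
S → ¬Q = min(1, 1 − 0.76 + 0.78) = min(1, 1.02) = 1.00
¬(S → ¬Q) = 1 − 1.00 = 0.00
P → R = min(1, 1 − 0.86 + 0.24) = min(1, 0.38) = 0.38
P ↔ (P → R) = 1 − |0.86 − 0.38| = 1 − 0.48 = 0.52
¬(P ↔ (P → R)) = 1 − 0.52 = 0.48
¬(S → ¬Q) ⊕ ¬(P ↔ (P → R)) = min(1, 0.00 + 0.48) = min(1, 0.48) = 0.48

0.48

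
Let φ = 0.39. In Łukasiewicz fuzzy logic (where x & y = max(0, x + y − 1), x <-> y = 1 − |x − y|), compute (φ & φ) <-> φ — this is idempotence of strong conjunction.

0.61

φ & φ = max(0, 0.39 + 0.39 − 1) = max(0, -0.22) = 0.00
(φ & φ) <-> φ = 1 − |0.00 − 0.39| = 1 − 0.39 = 0.61
(The value 0.61 < 1 shows this instance is not satisfied; fails in Ł∞ since a ⊗ a = max(0, 2a−1) ≠ a in general.)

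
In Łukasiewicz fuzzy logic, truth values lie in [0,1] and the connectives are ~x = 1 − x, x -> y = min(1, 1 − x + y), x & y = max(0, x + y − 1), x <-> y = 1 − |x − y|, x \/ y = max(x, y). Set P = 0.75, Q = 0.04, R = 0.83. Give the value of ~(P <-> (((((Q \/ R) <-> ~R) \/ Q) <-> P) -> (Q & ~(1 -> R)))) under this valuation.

0.34

Q \/ R = max(0.04, 0.83) = 0.83
~R = 1 − 0.83 = 0.17
(Q \/ R) <-> ~R = 1 − |0.83 − 0.17| = 1 − 0.66 = 0.34
((Q \/ R) <-> ~R) \/ Q = max(0.34, 0.04) = 0.34
(((Q \/ R) <-> ~R) \/ Q) <-> P = 1 − |0.34 − 0.75| = 1 − 0.41 = 0.59
1 -> R = min(1, 1 − 1.00 + 0.83) = min(1, 0.83) = 0.83
~(1 -> R) = 1 − 0.83 = 0.17
Q & ~(1 -> R) = max(0, 0.04 + 0.17 − 1) = max(0, -0.79) = 0.00
((((Q \/ R) <-> ~R) \/ Q) <-> P) -> (Q & ~(1 -> R)) = min(1, 1 − 0.59 + 0.00) = min(1, 0.41) = 0.41
P <-> (((((Q \/ R) <-> ~R) \/ Q) <-> P) -> (Q & ~(1 -> R))) = 1 − |0.75 − 0.41| = 1 − 0.34 = 0.66
~(P <-> (((((Q \/ R) <-> ~R) \/ Q) <-> P) -> (Q & ~(1 -> R)))) = 1 − 0.66 = 0.34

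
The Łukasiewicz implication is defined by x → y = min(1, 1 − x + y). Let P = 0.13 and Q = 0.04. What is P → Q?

P → Q = min(1, 1 − 0.13 + 0.04) = min(1, 0.91) = 0.91
For comparison, the Gödel implication (1 if x ≤ y else y) would give 0.04.

0.91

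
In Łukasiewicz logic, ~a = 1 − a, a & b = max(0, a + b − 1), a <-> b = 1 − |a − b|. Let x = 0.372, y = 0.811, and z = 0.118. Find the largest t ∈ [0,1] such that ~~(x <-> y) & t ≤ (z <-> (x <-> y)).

0.996

x <-> y = 1 − |0.372 − 0.811| = 1 − 0.439 = 0.561
~(x <-> y) = 1 − 0.561 = 0.439
~~(x <-> y) = 1 − 0.439 = 0.561
So the left factor is ~~(x <-> y) = 0.561.
z <-> (x <-> y) = 1 − |0.118 − 0.561| = 1 − 0.443 = 0.557
So the right-hand bound is z <-> (x <-> y) = 0.557.
The residuum of the Łukasiewicz t-norm gives the supremum: min(1, 1 − 0.561 + 0.557).
1 − 0.561 + 0.557 = 0.996, so t = min(1, 0.996) = 0.996.
Check: 0.561 & 0.996 = max(0, 0.557) = 0.557 ≤ 0.557.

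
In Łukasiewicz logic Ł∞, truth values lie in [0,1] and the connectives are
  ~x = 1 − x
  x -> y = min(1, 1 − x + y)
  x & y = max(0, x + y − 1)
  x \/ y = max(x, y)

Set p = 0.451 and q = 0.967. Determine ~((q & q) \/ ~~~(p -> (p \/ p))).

0.066

q & q = max(0, 0.967 + 0.967 − 1) = max(0, 0.934) = 0.934
p \/ p = max(0.451, 0.451) = 0.451
p -> (p \/ p) = min(1, 1 − 0.451 + 0.451) = min(1, 1.000) = 1.000
~(p -> (p \/ p)) = 1 − 1.000 = 0.000
~~(p -> (p \/ p)) = 1 − 0.000 = 1.000
~~~(p -> (p \/ p)) = 1 − 1.000 = 0.000
(q & q) \/ ~~~(p -> (p \/ p)) = max(0.934, 0.000) = 0.934
~((q & q) \/ ~~~(p -> (p \/ p))) = 1 − 0.934 = 0.066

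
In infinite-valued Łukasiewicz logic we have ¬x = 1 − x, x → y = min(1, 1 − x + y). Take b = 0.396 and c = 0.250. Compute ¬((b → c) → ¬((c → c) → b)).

b → c = min(1, 1 − 0.396 + 0.250) = min(1, 0.854) = 0.854
c → c = min(1, 1 − 0.250 + 0.250) = min(1, 1.000) = 1.000
(c → c) → b = min(1, 1 − 1.000 + 0.396) = min(1, 0.396) = 0.396
¬((c → c) → b) = 1 − 0.396 = 0.604
(b → c) → ¬((c → c) → b) = min(1, 1 − 0.854 + 0.604) = min(1, 0.750) = 0.750
¬((b → c) → ¬((c → c) → b)) = 1 − 0.750 = 0.250

0.250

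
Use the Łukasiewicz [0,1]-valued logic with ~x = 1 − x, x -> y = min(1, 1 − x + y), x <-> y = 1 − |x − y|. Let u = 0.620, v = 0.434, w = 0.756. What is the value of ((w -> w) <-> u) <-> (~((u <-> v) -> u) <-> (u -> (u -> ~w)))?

w -> w = min(1, 1 − 0.756 + 0.756) = min(1, 1.000) = 1.000
(w -> w) <-> u = 1 − |1.000 − 0.620| = 1 − 0.380 = 0.620
u <-> v = 1 − |0.620 − 0.434| = 1 − 0.186 = 0.814
(u <-> v) -> u = min(1, 1 − 0.814 + 0.620) = min(1, 0.806) = 0.806
~((u <-> v) -> u) = 1 − 0.806 = 0.194
~w = 1 − 0.756 = 0.244
u -> ~w = min(1, 1 − 0.620 + 0.244) = min(1, 0.624) = 0.624
u -> (u -> ~w) = min(1, 1 − 0.620 + 0.624) = min(1, 1.004) = 1.000
~((u <-> v) -> u) <-> (u -> (u -> ~w)) = 1 − |0.194 − 1.000| = 1 − 0.806 = 0.194
((w -> w) <-> u) <-> (~((u <-> v) -> u) <-> (u -> (u -> ~w))) = 1 − |0.620 − 0.194| = 1 − 0.426 = 0.574

0.574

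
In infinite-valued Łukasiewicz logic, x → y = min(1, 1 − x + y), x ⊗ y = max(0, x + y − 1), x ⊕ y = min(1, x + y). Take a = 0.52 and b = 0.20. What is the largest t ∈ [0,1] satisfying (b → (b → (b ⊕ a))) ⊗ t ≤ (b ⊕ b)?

0.40

b ⊕ a = min(1, 0.20 + 0.52) = min(1, 0.72) = 0.72
b → (b ⊕ a) = min(1, 1 − 0.20 + 0.72) = min(1, 1.52) = 1.00
b → (b → (b ⊕ a)) = min(1, 1 − 0.20 + 1.00) = min(1, 1.80) = 1.00
So the left factor is b → (b → (b ⊕ a)) = 1.00.
b ⊕ b = min(1, 0.20 + 0.20) = min(1, 0.40) = 0.40
So the right-hand bound is b ⊕ b = 0.40.
The residuum of the Łukasiewicz t-norm gives the supremum: min(1, 1 − 1.00 + 0.40).
1 − 1.00 + 0.40 = 0.40, so t = min(1, 0.40) = 0.40.
Check: 1.00 ⊗ 0.40 = max(0, 0.40) = 0.40 ≤ 0.40.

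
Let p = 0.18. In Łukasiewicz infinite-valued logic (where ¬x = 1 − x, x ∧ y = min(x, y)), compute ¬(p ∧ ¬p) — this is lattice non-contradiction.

0.82

¬p = 1 − 0.18 = 0.82
p ∧ ¬p = min(0.18, 0.82) = 0.18
¬(p ∧ ¬p) = 1 − 0.18 = 0.82
(The value 0.82 < 1 shows this instance is not satisfied; not a Ł∞-tautology — its value is 1 − min(a, 1−a).)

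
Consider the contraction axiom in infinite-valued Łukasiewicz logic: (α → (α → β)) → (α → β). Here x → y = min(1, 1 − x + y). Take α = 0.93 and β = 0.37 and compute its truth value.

0.93

α → β = min(1, 1 − 0.93 + 0.37) = min(1, 0.44) = 0.44
α → (α → β) = min(1, 1 − 0.93 + 0.44) = min(1, 0.51) = 0.51
(α → (α → β)) → (α → β) = min(1, 1 − 0.51 + 0.44) = min(1, 0.93) = 0.93
(The value 0.93 < 1 shows this instance is not satisfied; fails in Ł∞ (the t-norm is not idempotent).)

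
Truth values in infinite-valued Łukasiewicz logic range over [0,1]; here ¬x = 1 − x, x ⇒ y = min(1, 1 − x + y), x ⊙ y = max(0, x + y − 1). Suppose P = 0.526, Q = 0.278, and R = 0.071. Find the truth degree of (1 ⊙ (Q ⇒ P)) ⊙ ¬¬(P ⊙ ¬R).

Q ⇒ P = min(1, 1 − 0.278 + 0.526) = min(1, 1.248) = 1.000
1 ⊙ (Q ⇒ P) = max(0, 1.000 + 1.000 − 1) = max(0, 1.000) = 1.000
¬R = 1 − 0.071 = 0.929
P ⊙ ¬R = max(0, 0.526 + 0.929 − 1) = max(0, 0.455) = 0.455
¬(P ⊙ ¬R) = 1 − 0.455 = 0.545
¬¬(P ⊙ ¬R) = 1 − 0.545 = 0.455
(1 ⊙ (Q ⇒ P)) ⊙ ¬¬(P ⊙ ¬R) = max(0, 1.000 + 0.455 − 1) = max(0, 0.455) = 0.455

0.455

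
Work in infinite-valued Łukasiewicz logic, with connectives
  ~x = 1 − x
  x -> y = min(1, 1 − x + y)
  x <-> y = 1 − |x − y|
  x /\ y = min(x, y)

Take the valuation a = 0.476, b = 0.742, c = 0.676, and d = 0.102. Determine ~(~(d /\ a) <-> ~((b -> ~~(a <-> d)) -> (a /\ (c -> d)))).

d /\ a = min(0.102, 0.476) = 0.102
~(d /\ a) = 1 − 0.102 = 0.898
a <-> d = 1 − |0.476 − 0.102| = 1 − 0.374 = 0.626
~(a <-> d) = 1 − 0.626 = 0.374
~~(a <-> d) = 1 − 0.374 = 0.626
b -> ~~(a <-> d) = min(1, 1 − 0.742 + 0.626) = min(1, 0.884) = 0.884
c -> d = min(1, 1 − 0.676 + 0.102) = min(1, 0.426) = 0.426
a /\ (c -> d) = min(0.476, 0.426) = 0.426
(b -> ~~(a <-> d)) -> (a /\ (c -> d)) = min(1, 1 − 0.884 + 0.426) = min(1, 0.542) = 0.542
~((b -> ~~(a <-> d)) -> (a /\ (c -> d))) = 1 − 0.542 = 0.458
~(d /\ a) <-> ~((b -> ~~(a <-> d)) -> (a /\ (c -> d))) = 1 − |0.898 − 0.458| = 1 − 0.440 = 0.560
~(~(d /\ a) <-> ~((b -> ~~(a <-> d)) -> (a /\ (c -> d)))) = 1 − 0.560 = 0.440

0.440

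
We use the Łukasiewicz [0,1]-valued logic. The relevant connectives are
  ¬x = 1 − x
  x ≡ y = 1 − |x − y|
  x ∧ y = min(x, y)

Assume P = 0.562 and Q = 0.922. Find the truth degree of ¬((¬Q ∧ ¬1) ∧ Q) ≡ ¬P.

¬Q = 1 − 0.922 = 0.078
¬1 = 1 − 1.000 = 0.000
¬Q ∧ ¬1 = min(0.078, 0.000) = 0.000
(¬Q ∧ ¬1) ∧ Q = min(0.000, 0.922) = 0.000
¬((¬Q ∧ ¬1) ∧ Q) = 1 − 0.000 = 1.000
¬P = 1 − 0.562 = 0.438
¬((¬Q ∧ ¬1) ∧ Q) ≡ ¬P = 1 − |1.000 − 0.438| = 1 − 0.562 = 0.438

0.438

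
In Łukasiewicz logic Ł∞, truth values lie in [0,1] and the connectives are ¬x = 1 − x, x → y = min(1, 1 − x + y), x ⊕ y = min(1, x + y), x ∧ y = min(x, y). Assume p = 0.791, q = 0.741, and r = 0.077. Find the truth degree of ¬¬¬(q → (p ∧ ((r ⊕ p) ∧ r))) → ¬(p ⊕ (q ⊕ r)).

0.336

r ⊕ p = min(1, 0.077 + 0.791) = min(1, 0.868) = 0.868
(r ⊕ p) ∧ r = min(0.868, 0.077) = 0.077
p ∧ ((r ⊕ p) ∧ r) = min(0.791, 0.077) = 0.077
q → (p ∧ ((r ⊕ p) ∧ r)) = min(1, 1 − 0.741 + 0.077) = min(1, 0.336) = 0.336
¬(q → (p ∧ ((r ⊕ p) ∧ r))) = 1 − 0.336 = 0.664
¬¬(q → (p ∧ ((r ⊕ p) ∧ r))) = 1 − 0.664 = 0.336
¬¬¬(q → (p ∧ ((r ⊕ p) ∧ r))) = 1 − 0.336 = 0.664
q ⊕ r = min(1, 0.741 + 0.077) = min(1, 0.818) = 0.818
p ⊕ (q ⊕ r) = min(1, 0.791 + 0.818) = min(1, 1.609) = 1.000
¬(p ⊕ (q ⊕ r)) = 1 − 1.000 = 0.000
¬¬¬(q → (p ∧ ((r ⊕ p) ∧ r))) → ¬(p ⊕ (q ⊕ r)) = min(1, 1 − 0.664 + 0.000) = min(1, 0.336) = 0.336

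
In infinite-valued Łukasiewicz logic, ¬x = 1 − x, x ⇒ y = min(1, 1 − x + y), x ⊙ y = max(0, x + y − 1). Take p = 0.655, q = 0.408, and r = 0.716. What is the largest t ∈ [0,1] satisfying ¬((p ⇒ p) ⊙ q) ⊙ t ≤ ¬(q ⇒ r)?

0.408

p ⇒ p = min(1, 1 − 0.655 + 0.655) = min(1, 1.000) = 1.000
(p ⇒ p) ⊙ q = max(0, 1.000 + 0.408 − 1) = max(0, 0.408) = 0.408
¬((p ⇒ p) ⊙ q) = 1 − 0.408 = 0.592
So the left factor is ¬((p ⇒ p) ⊙ q) = 0.592.
q ⇒ r = min(1, 1 − 0.408 + 0.716) = min(1, 1.308) = 1.000
¬(q ⇒ r) = 1 − 1.000 = 0.000
So the right-hand bound is ¬(q ⇒ r) = 0.000.
The residuum of the Łukasiewicz t-norm gives the supremum: min(1, 1 − 0.592 + 0.000).
1 − 0.592 + 0.000 = 0.408, so t = min(1, 0.408) = 0.408.
Check: 0.592 ⊙ 0.408 = max(0, 0.000) = 0.000 ≤ 0.000.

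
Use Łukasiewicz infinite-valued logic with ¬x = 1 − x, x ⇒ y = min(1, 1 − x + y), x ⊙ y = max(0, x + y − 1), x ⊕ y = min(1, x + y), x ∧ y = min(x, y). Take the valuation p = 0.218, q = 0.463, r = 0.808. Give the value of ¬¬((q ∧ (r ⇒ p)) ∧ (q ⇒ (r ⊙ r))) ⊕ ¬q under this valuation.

0.947

r ⇒ p = min(1, 1 − 0.808 + 0.218) = min(1, 0.410) = 0.410
q ∧ (r ⇒ p) = min(0.463, 0.410) = 0.410
r ⊙ r = max(0, 0.808 + 0.808 − 1) = max(0, 0.616) = 0.616
q ⇒ (r ⊙ r) = min(1, 1 − 0.463 + 0.616) = min(1, 1.153) = 1.000
(q ∧ (r ⇒ p)) ∧ (q ⇒ (r ⊙ r)) = min(0.410, 1.000) = 0.410
¬((q ∧ (r ⇒ p)) ∧ (q ⇒ (r ⊙ r))) = 1 − 0.410 = 0.590
¬¬((q ∧ (r ⇒ p)) ∧ (q ⇒ (r ⊙ r))) = 1 − 0.590 = 0.410
¬q = 1 − 0.463 = 0.537
¬¬((q ∧ (r ⇒ p)) ∧ (q ⇒ (r ⊙ r))) ⊕ ¬q = min(1, 0.410 + 0.537) = min(1, 0.947) = 0.947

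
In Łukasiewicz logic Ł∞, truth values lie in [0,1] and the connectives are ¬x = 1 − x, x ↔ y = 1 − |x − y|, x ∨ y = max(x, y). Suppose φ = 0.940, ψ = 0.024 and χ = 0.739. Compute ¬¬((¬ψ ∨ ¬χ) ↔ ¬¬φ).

0.964

¬ψ = 1 − 0.024 = 0.976
¬χ = 1 − 0.739 = 0.261
¬ψ ∨ ¬χ = max(0.976, 0.261) = 0.976
¬φ = 1 − 0.940 = 0.060
¬¬φ = 1 − 0.060 = 0.940
(¬ψ ∨ ¬χ) ↔ ¬¬φ = 1 − |0.976 − 0.940| = 1 − 0.036 = 0.964
¬((¬ψ ∨ ¬χ) ↔ ¬¬φ) = 1 − 0.964 = 0.036
¬¬((¬ψ ∨ ¬χ) ↔ ¬¬φ) = 1 − 0.036 = 0.964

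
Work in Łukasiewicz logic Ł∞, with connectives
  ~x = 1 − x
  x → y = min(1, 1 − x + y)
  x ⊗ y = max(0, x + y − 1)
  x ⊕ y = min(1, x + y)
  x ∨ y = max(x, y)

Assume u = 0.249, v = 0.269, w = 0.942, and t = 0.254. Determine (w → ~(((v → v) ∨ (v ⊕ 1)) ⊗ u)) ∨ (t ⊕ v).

v → v = min(1, 1 − 0.269 + 0.269) = min(1, 1.000) = 1.000
v ⊕ 1 = min(1, 0.269 + 1.000) = min(1, 1.269) = 1.000
(v → v) ∨ (v ⊕ 1) = max(1.000, 1.000) = 1.000
((v → v) ∨ (v ⊕ 1)) ⊗ u = max(0, 1.000 + 0.249 − 1) = max(0, 0.249) = 0.249
~(((v → v) ∨ (v ⊕ 1)) ⊗ u) = 1 − 0.249 = 0.751
w → ~(((v → v) ∨ (v ⊕ 1)) ⊗ u) = min(1, 1 − 0.942 + 0.751) = min(1, 0.809) = 0.809
t ⊕ v = min(1, 0.254 + 0.269) = min(1, 0.523) = 0.523
(w → ~(((v → v) ∨ (v ⊕ 1)) ⊗ u)) ∨ (t ⊕ v) = max(0.809, 0.523) = 0.809

0.809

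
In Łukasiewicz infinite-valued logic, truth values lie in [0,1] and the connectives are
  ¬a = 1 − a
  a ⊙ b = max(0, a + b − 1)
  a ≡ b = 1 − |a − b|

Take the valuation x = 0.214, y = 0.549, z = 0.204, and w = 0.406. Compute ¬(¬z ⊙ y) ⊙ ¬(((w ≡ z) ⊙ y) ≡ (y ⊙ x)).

0.002

¬z = 1 − 0.204 = 0.796
¬z ⊙ y = max(0, 0.796 + 0.549 − 1) = max(0, 0.345) = 0.345
¬(¬z ⊙ y) = 1 − 0.345 = 0.655
w ≡ z = 1 − |0.406 − 0.204| = 1 − 0.202 = 0.798
(w ≡ z) ⊙ y = max(0, 0.798 + 0.549 − 1) = max(0, 0.347) = 0.347
y ⊙ x = max(0, 0.549 + 0.214 − 1) = max(0, -0.237) = 0.000
((w ≡ z) ⊙ y) ≡ (y ⊙ x) = 1 − |0.347 − 0.000| = 1 − 0.347 = 0.653
¬(((w ≡ z) ⊙ y) ≡ (y ⊙ x)) = 1 − 0.653 = 0.347
¬(¬z ⊙ y) ⊙ ¬(((w ≡ z) ⊙ y) ≡ (y ⊙ x)) = max(0, 0.655 + 0.347 − 1) = max(0, 0.002) = 0.002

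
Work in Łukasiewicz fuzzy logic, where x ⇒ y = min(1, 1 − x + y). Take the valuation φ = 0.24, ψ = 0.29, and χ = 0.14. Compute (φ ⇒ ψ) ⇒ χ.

0.14

φ ⇒ ψ = min(1, 1 − 0.24 + 0.29) = min(1, 1.05) = 1.00
(φ ⇒ ψ) ⇒ χ = min(1, 1 − 1.00 + 0.14) = min(1, 0.14) = 0.14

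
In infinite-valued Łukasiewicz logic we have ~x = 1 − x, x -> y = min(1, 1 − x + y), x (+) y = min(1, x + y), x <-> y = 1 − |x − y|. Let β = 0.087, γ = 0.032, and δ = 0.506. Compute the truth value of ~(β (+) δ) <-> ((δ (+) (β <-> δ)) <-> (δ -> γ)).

0.881

β (+) δ = min(1, 0.087 + 0.506) = min(1, 0.593) = 0.593
~(β (+) δ) = 1 − 0.593 = 0.407
β <-> δ = 1 − |0.087 − 0.506| = 1 − 0.419 = 0.581
δ (+) (β <-> δ) = min(1, 0.506 + 0.581) = min(1, 1.087) = 1.000
δ -> γ = min(1, 1 − 0.506 + 0.032) = min(1, 0.526) = 0.526
(δ (+) (β <-> δ)) <-> (δ -> γ) = 1 − |1.000 − 0.526| = 1 − 0.474 = 0.526
~(β (+) δ) <-> ((δ (+) (β <-> δ)) <-> (δ -> γ)) = 1 − |0.407 − 0.526| = 1 − 0.119 = 0.881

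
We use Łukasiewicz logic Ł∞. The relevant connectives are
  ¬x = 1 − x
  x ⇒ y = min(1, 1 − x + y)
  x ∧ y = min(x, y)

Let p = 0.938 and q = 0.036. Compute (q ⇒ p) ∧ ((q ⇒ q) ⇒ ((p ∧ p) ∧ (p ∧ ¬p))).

0.062

q ⇒ p = min(1, 1 − 0.036 + 0.938) = min(1, 1.902) = 1.000
q ⇒ q = min(1, 1 − 0.036 + 0.036) = min(1, 1.000) = 1.000
p ∧ p = min(0.938, 0.938) = 0.938
¬p = 1 − 0.938 = 0.062
p ∧ ¬p = min(0.938, 0.062) = 0.062
(p ∧ p) ∧ (p ∧ ¬p) = min(0.938, 0.062) = 0.062
(q ⇒ q) ⇒ ((p ∧ p) ∧ (p ∧ ¬p)) = min(1, 1 − 1.000 + 0.062) = min(1, 0.062) = 0.062
(q ⇒ p) ∧ ((q ⇒ q) ⇒ ((p ∧ p) ∧ (p ∧ ¬p))) = min(1.000, 0.062) = 0.062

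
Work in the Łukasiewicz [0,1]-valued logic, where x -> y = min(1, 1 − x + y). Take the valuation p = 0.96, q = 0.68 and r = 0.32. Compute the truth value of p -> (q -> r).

q -> r = min(1, 1 − 0.68 + 0.32) = min(1, 0.64) = 0.64
p -> (q -> r) = min(1, 1 − 0.96 + 0.64) = min(1, 0.68) = 0.68

0.68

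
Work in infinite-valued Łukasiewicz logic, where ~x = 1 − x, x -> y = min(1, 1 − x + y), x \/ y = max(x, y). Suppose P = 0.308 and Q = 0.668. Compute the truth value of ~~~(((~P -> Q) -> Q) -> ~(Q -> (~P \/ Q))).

0.692

~P = 1 − 0.308 = 0.692
~P -> Q = min(1, 1 − 0.692 + 0.668) = min(1, 0.976) = 0.976
(~P -> Q) -> Q = min(1, 1 − 0.976 + 0.668) = min(1, 0.692) = 0.692
~P \/ Q = max(0.692, 0.668) = 0.692
Q -> (~P \/ Q) = min(1, 1 − 0.668 + 0.692) = min(1, 1.024) = 1.000
~(Q -> (~P \/ Q)) = 1 − 1.000 = 0.000
((~P -> Q) -> Q) -> ~(Q -> (~P \/ Q)) = min(1, 1 − 0.692 + 0.000) = min(1, 0.308) = 0.308
~(((~P -> Q) -> Q) -> ~(Q -> (~P \/ Q))) = 1 − 0.308 = 0.692
~~(((~P -> Q) -> Q) -> ~(Q -> (~P \/ Q))) = 1 − 0.692 = 0.308
~~~(((~P -> Q) -> Q) -> ~(Q -> (~P \/ Q))) = 1 − 0.308 = 0.692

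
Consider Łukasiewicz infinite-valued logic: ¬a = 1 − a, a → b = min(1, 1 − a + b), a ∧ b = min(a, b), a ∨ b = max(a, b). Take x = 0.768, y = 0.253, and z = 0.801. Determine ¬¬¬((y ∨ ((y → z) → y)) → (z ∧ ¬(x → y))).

y → z = min(1, 1 − 0.253 + 0.801) = min(1, 1.548) = 1.000
(y → z) → y = min(1, 1 − 1.000 + 0.253) = min(1, 0.253) = 0.253
y ∨ ((y → z) → y) = max(0.253, 0.253) = 0.253
x → y = min(1, 1 − 0.768 + 0.253) = min(1, 0.485) = 0.485
¬(x → y) = 1 − 0.485 = 0.515
z ∧ ¬(x → y) = min(0.801, 0.515) = 0.515
(y ∨ ((y → z) → y)) → (z ∧ ¬(x → y)) = min(1, 1 − 0.253 + 0.515) = min(1, 1.262) = 1.000
¬((y ∨ ((y → z) → y)) → (z ∧ ¬(x → y))) = 1 − 1.000 = 0.000
¬¬((y ∨ ((y → z) → y)) → (z ∧ ¬(x → y))) = 1 − 0.000 = 1.000
¬¬¬((y ∨ ((y → z) → y)) → (z ∧ ¬(x → y))) = 1 − 1.000 = 0.000

0.000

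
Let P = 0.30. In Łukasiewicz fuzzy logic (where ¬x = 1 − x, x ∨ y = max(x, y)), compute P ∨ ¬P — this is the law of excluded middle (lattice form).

0.70

¬P = 1 − 0.30 = 0.70
P ∨ ¬P = max(0.30, 0.70) = 0.70
(The value 0.70 < 1 shows this instance is not satisfied; not a Ł∞-tautology — its value is max(a, 1−a).)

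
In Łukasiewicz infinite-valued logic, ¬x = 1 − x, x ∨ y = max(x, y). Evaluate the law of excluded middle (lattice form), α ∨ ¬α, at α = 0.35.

0.65

¬α = 1 − 0.35 = 0.65
α ∨ ¬α = max(0.35, 0.65) = 0.65
(The value 0.65 < 1 shows this instance is not satisfied; not a Ł∞-tautology — its value is max(a, 1−a).)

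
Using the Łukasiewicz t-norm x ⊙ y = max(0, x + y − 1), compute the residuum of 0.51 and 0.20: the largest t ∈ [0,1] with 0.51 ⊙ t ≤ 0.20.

0.69

The residuum of the Łukasiewicz t-norm gives the supremum: min(1, 1 − 0.51 + 0.20).
1 − 0.51 + 0.20 = 0.69, so t = min(1, 0.69) = 0.69.
Check: 0.51 ⊙ 0.69 = max(0, 0.20) = 0.20 ≤ 0.20.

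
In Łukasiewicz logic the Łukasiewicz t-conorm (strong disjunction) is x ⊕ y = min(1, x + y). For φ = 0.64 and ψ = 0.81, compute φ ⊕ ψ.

φ ⊕ ψ = min(1, 0.64 + 0.81) = min(1, 1.45) = 1.00
For comparison, the Gödel t-conorm max(x, y) would give 0.81.

1.00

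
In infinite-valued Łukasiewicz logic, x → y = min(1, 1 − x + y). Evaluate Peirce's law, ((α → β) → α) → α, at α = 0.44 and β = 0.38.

α → β = min(1, 1 − 0.44 + 0.38) = min(1, 0.94) = 0.94
(α → β) → α = min(1, 1 − 0.94 + 0.44) = min(1, 0.50) = 0.50
((α → β) → α) → α = min(1, 1 − 0.50 + 0.44) = min(1, 0.94) = 0.94
(The value 0.94 < 1 shows this instance is not satisfied; not a Ł∞-tautology in general.)

0.94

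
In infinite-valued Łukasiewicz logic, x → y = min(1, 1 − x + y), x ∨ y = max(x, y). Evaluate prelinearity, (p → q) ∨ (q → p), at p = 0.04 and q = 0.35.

p → q = min(1, 1 − 0.04 + 0.35) = min(1, 1.31) = 1.00
q → p = min(1, 1 − 0.35 + 0.04) = min(1, 0.69) = 0.69
(p → q) ∨ (q → p) = max(1.00, 0.69) = 1.00
(As expected: a Ł∞-tautology — holds in every MV-chain.)

1.00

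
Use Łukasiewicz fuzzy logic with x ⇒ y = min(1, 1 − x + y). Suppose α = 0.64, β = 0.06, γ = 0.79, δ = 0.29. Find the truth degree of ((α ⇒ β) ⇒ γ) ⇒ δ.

α ⇒ β = min(1, 1 − 0.64 + 0.06) = min(1, 0.42) = 0.42
(α ⇒ β) ⇒ γ = min(1, 1 − 0.42 + 0.79) = min(1, 1.37) = 1.00
((α ⇒ β) ⇒ γ) ⇒ δ = min(1, 1 − 1.00 + 0.29) = min(1, 0.29) = 0.29

0.29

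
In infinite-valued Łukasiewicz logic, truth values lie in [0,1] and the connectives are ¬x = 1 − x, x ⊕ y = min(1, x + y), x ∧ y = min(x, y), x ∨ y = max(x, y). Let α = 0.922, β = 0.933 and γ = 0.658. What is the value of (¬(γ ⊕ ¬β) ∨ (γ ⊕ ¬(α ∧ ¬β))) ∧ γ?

¬β = 1 − 0.933 = 0.067
γ ⊕ ¬β = min(1, 0.658 + 0.067) = min(1, 0.725) = 0.725
¬(γ ⊕ ¬β) = 1 − 0.725 = 0.275
α ∧ ¬β = min(0.922, 0.067) = 0.067
¬(α ∧ ¬β) = 1 − 0.067 = 0.933
γ ⊕ ¬(α ∧ ¬β) = min(1, 0.658 + 0.933) = min(1, 1.591) = 1.000
¬(γ ⊕ ¬β) ∨ (γ ⊕ ¬(α ∧ ¬β)) = max(0.275, 1.000) = 1.000
(¬(γ ⊕ ¬β) ∨ (γ ⊕ ¬(α ∧ ¬β))) ∧ γ = min(1.000, 0.658) = 0.658

0.658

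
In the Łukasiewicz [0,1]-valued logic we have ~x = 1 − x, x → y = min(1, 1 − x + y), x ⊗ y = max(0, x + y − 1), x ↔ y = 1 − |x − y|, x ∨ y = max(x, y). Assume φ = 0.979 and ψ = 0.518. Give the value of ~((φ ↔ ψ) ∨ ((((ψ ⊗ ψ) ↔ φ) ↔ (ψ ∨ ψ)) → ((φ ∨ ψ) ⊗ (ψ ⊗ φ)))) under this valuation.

0.063

φ ↔ ψ = 1 − |0.979 − 0.518| = 1 − 0.461 = 0.539
ψ ⊗ ψ = max(0, 0.518 + 0.518 − 1) = max(0, 0.036) = 0.036
(ψ ⊗ ψ) ↔ φ = 1 − |0.036 − 0.979| = 1 − 0.943 = 0.057
ψ ∨ ψ = max(0.518, 0.518) = 0.518
((ψ ⊗ ψ) ↔ φ) ↔ (ψ ∨ ψ) = 1 − |0.057 − 0.518| = 1 − 0.461 = 0.539
φ ∨ ψ = max(0.979, 0.518) = 0.979
ψ ⊗ φ = max(0, 0.518 + 0.979 − 1) = max(0, 0.497) = 0.497
(φ ∨ ψ) ⊗ (ψ ⊗ φ) = max(0, 0.979 + 0.497 − 1) = max(0, 0.476) = 0.476
(((ψ ⊗ ψ) ↔ φ) ↔ (ψ ∨ ψ)) → ((φ ∨ ψ) ⊗ (ψ ⊗ φ)) = min(1, 1 − 0.539 + 0.476) = min(1, 0.937) = 0.937
(φ ↔ ψ) ∨ ((((ψ ⊗ ψ) ↔ φ) ↔ (ψ ∨ ψ)) → ((φ ∨ ψ) ⊗ (ψ ⊗ φ))) = max(0.539, 0.937) = 0.937
~((φ ↔ ψ) ∨ ((((ψ ⊗ ψ) ↔ φ) ↔ (ψ ∨ ψ)) → ((φ ∨ ψ) ⊗ (ψ ⊗ φ)))) = 1 − 0.937 = 0.063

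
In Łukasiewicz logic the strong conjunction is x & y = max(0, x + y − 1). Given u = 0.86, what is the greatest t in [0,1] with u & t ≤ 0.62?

0.76

The residuum of the Łukasiewicz t-norm gives the supremum: min(1, 1 − 0.86 + 0.62).
1 − 0.86 + 0.62 = 0.76, so t = min(1, 0.76) = 0.76.
Check: 0.86 & 0.76 = max(0, 0.62) = 0.62 ≤ 0.62.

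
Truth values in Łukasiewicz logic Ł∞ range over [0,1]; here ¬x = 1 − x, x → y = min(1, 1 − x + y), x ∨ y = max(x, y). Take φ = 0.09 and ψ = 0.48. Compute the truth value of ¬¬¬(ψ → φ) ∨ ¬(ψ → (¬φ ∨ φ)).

0.39

ψ → φ = min(1, 1 − 0.48 + 0.09) = min(1, 0.61) = 0.61
¬(ψ → φ) = 1 − 0.61 = 0.39
¬¬(ψ → φ) = 1 − 0.39 = 0.61
¬¬¬(ψ → φ) = 1 − 0.61 = 0.39
¬φ = 1 − 0.09 = 0.91
¬φ ∨ φ = max(0.91, 0.09) = 0.91
ψ → (¬φ ∨ φ) = min(1, 1 − 0.48 + 0.91) = min(1, 1.43) = 1.00
¬(ψ → (¬φ ∨ φ)) = 1 − 1.00 = 0.00
¬¬¬(ψ → φ) ∨ ¬(ψ → (¬φ ∨ φ)) = max(0.39, 0.00) = 0.39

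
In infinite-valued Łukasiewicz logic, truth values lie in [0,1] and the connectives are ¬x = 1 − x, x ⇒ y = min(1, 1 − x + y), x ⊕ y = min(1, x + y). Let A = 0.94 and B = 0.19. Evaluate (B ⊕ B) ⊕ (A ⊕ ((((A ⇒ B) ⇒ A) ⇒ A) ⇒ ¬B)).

1.00

B ⊕ B = min(1, 0.19 + 0.19) = min(1, 0.38) = 0.38
A ⇒ B = min(1, 1 − 0.94 + 0.19) = min(1, 0.25) = 0.25
(A ⇒ B) ⇒ A = min(1, 1 − 0.25 + 0.94) = min(1, 1.69) = 1.00
((A ⇒ B) ⇒ A) ⇒ A = min(1, 1 − 1.00 + 0.94) = min(1, 0.94) = 0.94
¬B = 1 − 0.19 = 0.81
(((A ⇒ B) ⇒ A) ⇒ A) ⇒ ¬B = min(1, 1 − 0.94 + 0.81) = min(1, 0.87) = 0.87
A ⊕ ((((A ⇒ B) ⇒ A) ⇒ A) ⇒ ¬B) = min(1, 0.94 + 0.87) = min(1, 1.81) = 1.00
(B ⊕ B) ⊕ (A ⊕ ((((A ⇒ B) ⇒ A) ⇒ A) ⇒ ¬B)) = min(1, 0.38 + 1.00) = min(1, 1.38) = 1.00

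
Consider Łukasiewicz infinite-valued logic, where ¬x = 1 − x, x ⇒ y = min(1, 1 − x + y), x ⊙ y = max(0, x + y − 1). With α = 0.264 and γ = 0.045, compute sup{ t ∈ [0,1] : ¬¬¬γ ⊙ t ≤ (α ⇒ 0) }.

¬γ = 1 − 0.045 = 0.955
¬¬γ = 1 − 0.955 = 0.045
¬¬¬γ = 1 − 0.045 = 0.955
So the left factor is ¬¬¬γ = 0.955.
α ⇒ 0 = min(1, 1 − 0.264 + 0.000) = min(1, 0.736) = 0.736
So the right-hand bound is α ⇒ 0 = 0.736.
The residuum of the Łukasiewicz t-norm gives the supremum: min(1, 1 − 0.955 + 0.736).
1 − 0.955 + 0.736 = 0.781, so t = min(1, 0.781) = 0.781.
Check: 0.955 ⊙ 0.781 = max(0, 0.736) = 0.736 ≤ 0.736.

0.781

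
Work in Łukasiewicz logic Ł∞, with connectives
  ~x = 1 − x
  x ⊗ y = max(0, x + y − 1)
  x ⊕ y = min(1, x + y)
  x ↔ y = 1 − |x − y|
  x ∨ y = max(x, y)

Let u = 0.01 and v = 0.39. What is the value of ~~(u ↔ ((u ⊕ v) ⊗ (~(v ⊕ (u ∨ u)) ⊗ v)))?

u ⊕ v = min(1, 0.01 + 0.39) = min(1, 0.40) = 0.40
u ∨ u = max(0.01, 0.01) = 0.01
v ⊕ (u ∨ u) = min(1, 0.39 + 0.01) = min(1, 0.40) = 0.40
~(v ⊕ (u ∨ u)) = 1 − 0.40 = 0.60
~(v ⊕ (u ∨ u)) ⊗ v = max(0, 0.60 + 0.39 − 1) = max(0, -0.01) = 0.00
(u ⊕ v) ⊗ (~(v ⊕ (u ∨ u)) ⊗ v) = max(0, 0.40 + 0.00 − 1) = max(0, -0.60) = 0.00
u ↔ ((u ⊕ v) ⊗ (~(v ⊕ (u ∨ u)) ⊗ v)) = 1 − |0.01 − 0.00| = 1 − 0.01 = 0.99
~(u ↔ ((u ⊕ v) ⊗ (~(v ⊕ (u ∨ u)) ⊗ v))) = 1 − 0.99 = 0.01
~~(u ↔ ((u ⊕ v) ⊗ (~(v ⊕ (u ∨ u)) ⊗ v))) = 1 − 0.01 = 0.99

0.99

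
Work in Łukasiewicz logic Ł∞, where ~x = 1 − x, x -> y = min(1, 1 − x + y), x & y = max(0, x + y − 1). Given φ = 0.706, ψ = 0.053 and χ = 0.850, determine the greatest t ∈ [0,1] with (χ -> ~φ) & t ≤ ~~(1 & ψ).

0.609

~φ = 1 − 0.706 = 0.294
χ -> ~φ = min(1, 1 − 0.850 + 0.294) = min(1, 0.444) = 0.444
So the left factor is χ -> ~φ = 0.444.
1 & ψ = max(0, 1.000 + 0.053 − 1) = max(0, 0.053) = 0.053
~(1 & ψ) = 1 − 0.053 = 0.947
~~(1 & ψ) = 1 − 0.947 = 0.053
So the right-hand bound is ~~(1 & ψ) = 0.053.
The residuum of the Łukasiewicz t-norm gives the supremum: min(1, 1 − 0.444 + 0.053).
1 − 0.444 + 0.053 = 0.609, so t = min(1, 0.609) = 0.609.
Check: 0.444 & 0.609 = max(0, 0.053) = 0.053 ≤ 0.053.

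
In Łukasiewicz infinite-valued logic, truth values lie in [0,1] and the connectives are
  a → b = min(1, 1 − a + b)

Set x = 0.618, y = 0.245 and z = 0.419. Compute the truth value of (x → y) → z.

0.792

x → y = min(1, 1 − 0.618 + 0.245) = min(1, 0.627) = 0.627
(x → y) → z = min(1, 1 − 0.627 + 0.419) = min(1, 0.792) = 0.792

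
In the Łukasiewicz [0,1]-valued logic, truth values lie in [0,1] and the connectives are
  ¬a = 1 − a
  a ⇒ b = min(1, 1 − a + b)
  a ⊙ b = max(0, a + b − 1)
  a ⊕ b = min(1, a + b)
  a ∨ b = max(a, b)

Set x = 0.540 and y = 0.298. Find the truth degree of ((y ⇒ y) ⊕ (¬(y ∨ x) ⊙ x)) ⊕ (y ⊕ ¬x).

1.000

y ⇒ y = min(1, 1 − 0.298 + 0.298) = min(1, 1.000) = 1.000
y ∨ x = max(0.298, 0.540) = 0.540
¬(y ∨ x) = 1 − 0.540 = 0.460
¬(y ∨ x) ⊙ x = max(0, 0.460 + 0.540 − 1) = max(0, 0.000) = 0.000
(y ⇒ y) ⊕ (¬(y ∨ x) ⊙ x) = min(1, 1.000 + 0.000) = min(1, 1.000) = 1.000
¬x = 1 − 0.540 = 0.460
y ⊕ ¬x = min(1, 0.298 + 0.460) = min(1, 0.758) = 0.758
((y ⇒ y) ⊕ (¬(y ∨ x) ⊙ x)) ⊕ (y ⊕ ¬x) = min(1, 1.000 + 0.758) = min(1, 1.758) = 1.000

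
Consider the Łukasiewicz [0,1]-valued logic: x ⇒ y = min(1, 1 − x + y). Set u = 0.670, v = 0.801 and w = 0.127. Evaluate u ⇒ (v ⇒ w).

0.656

v ⇒ w = min(1, 1 − 0.801 + 0.127) = min(1, 0.326) = 0.326
u ⇒ (v ⇒ w) = min(1, 1 − 0.670 + 0.326) = min(1, 0.656) = 0.656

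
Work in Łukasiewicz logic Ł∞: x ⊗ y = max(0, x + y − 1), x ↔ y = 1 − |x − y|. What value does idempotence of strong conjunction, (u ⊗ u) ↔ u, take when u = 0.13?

0.87

u ⊗ u = max(0, 0.13 + 0.13 − 1) = max(0, -0.74) = 0.00
(u ⊗ u) ↔ u = 1 − |0.00 − 0.13| = 1 − 0.13 = 0.87
(The value 0.87 < 1 shows this instance is not satisfied; fails in Ł∞ since a ⊗ a = max(0, 2a−1) ≠ a in general.)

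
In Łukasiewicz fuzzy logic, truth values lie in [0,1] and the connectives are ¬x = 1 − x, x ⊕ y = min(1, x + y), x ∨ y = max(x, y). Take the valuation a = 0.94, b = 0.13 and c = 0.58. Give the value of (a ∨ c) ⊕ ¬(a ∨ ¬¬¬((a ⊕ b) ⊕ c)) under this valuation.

a ∨ c = max(0.94, 0.58) = 0.94
a ⊕ b = min(1, 0.94 + 0.13) = min(1, 1.07) = 1.00
(a ⊕ b) ⊕ c = min(1, 1.00 + 0.58) = min(1, 1.58) = 1.00
¬((a ⊕ b) ⊕ c) = 1 − 1.00 = 0.00
¬¬((a ⊕ b) ⊕ c) = 1 − 0.00 = 1.00
¬¬¬((a ⊕ b) ⊕ c) = 1 − 1.00 = 0.00
a ∨ ¬¬¬((a ⊕ b) ⊕ c) = max(0.94, 0.00) = 0.94
¬(a ∨ ¬¬¬((a ⊕ b) ⊕ c)) = 1 − 0.94 = 0.06
(a ∨ c) ⊕ ¬(a ∨ ¬¬¬((a ⊕ b) ⊕ c)) = min(1, 0.94 + 0.06) = min(1, 1.00) = 1.00

1.00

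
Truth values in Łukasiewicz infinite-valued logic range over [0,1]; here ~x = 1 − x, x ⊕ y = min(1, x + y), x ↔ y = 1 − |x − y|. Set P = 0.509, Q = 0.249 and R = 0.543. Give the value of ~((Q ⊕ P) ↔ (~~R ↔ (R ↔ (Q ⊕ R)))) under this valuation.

Q ⊕ P = min(1, 0.249 + 0.509) = min(1, 0.758) = 0.758
~R = 1 − 0.543 = 0.457
~~R = 1 − 0.457 = 0.543
Q ⊕ R = min(1, 0.249 + 0.543) = min(1, 0.792) = 0.792
R ↔ (Q ⊕ R) = 1 − |0.543 − 0.792| = 1 − 0.249 = 0.751
~~R ↔ (R ↔ (Q ⊕ R)) = 1 − |0.543 − 0.751| = 1 − 0.208 = 0.792
(Q ⊕ P) ↔ (~~R ↔ (R ↔ (Q ⊕ R))) = 1 − |0.758 − 0.792| = 1 − 0.034 = 0.966
~((Q ⊕ P) ↔ (~~R ↔ (R ↔ (Q ⊕ R)))) = 1 − 0.966 = 0.034

0.034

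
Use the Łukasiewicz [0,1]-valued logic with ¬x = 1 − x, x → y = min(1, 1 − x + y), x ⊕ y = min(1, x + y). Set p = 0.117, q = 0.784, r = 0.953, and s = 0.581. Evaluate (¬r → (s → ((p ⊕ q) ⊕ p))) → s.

¬r = 1 − 0.953 = 0.047
p ⊕ q = min(1, 0.117 + 0.784) = min(1, 0.901) = 0.901
(p ⊕ q) ⊕ p = min(1, 0.901 + 0.117) = min(1, 1.018) = 1.000
s → ((p ⊕ q) ⊕ p) = min(1, 1 − 0.581 + 1.000) = min(1, 1.419) = 1.000
¬r → (s → ((p ⊕ q) ⊕ p)) = min(1, 1 − 0.047 + 1.000) = min(1, 1.953) = 1.000
(¬r → (s → ((p ⊕ q) ⊕ p))) → s = min(1, 1 − 1.000 + 0.581) = min(1, 0.581) = 0.581

0.581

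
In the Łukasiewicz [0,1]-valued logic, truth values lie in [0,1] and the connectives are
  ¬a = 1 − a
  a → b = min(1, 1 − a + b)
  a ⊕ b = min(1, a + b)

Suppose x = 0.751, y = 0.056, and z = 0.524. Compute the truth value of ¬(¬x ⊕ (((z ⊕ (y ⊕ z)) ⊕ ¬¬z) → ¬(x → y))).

¬x = 1 − 0.751 = 0.249
y ⊕ z = min(1, 0.056 + 0.524) = min(1, 0.580) = 0.580
z ⊕ (y ⊕ z) = min(1, 0.524 + 0.580) = min(1, 1.104) = 1.000
¬z = 1 − 0.524 = 0.476
¬¬z = 1 − 0.476 = 0.524
(z ⊕ (y ⊕ z)) ⊕ ¬¬z = min(1, 1.000 + 0.524) = min(1, 1.524) = 1.000
x → y = min(1, 1 − 0.751 + 0.056) = min(1, 0.305) = 0.305
¬(x → y) = 1 − 0.305 = 0.695
((z ⊕ (y ⊕ z)) ⊕ ¬¬z) → ¬(x → y) = min(1, 1 − 1.000 + 0.695) = min(1, 0.695) = 0.695
¬x ⊕ (((z ⊕ (y ⊕ z)) ⊕ ¬¬z) → ¬(x → y)) = min(1, 0.249 + 0.695) = min(1, 0.944) = 0.944
¬(¬x ⊕ (((z ⊕ (y ⊕ z)) ⊕ ¬¬z) → ¬(x → y))) = 1 − 0.944 = 0.056

0.056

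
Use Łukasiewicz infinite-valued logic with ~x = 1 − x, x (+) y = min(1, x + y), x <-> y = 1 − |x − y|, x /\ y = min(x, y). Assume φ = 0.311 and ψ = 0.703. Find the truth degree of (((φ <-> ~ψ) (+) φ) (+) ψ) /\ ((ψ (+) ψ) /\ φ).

~ψ = 1 − 0.703 = 0.297
φ <-> ~ψ = 1 − |0.311 − 0.297| = 1 − 0.014 = 0.986
(φ <-> ~ψ) (+) φ = min(1, 0.986 + 0.311) = min(1, 1.297) = 1.000
((φ <-> ~ψ) (+) φ) (+) ψ = min(1, 1.000 + 0.703) = min(1, 1.703) = 1.000
ψ (+) ψ = min(1, 0.703 + 0.703) = min(1, 1.406) = 1.000
(ψ (+) ψ) /\ φ = min(1.000, 0.311) = 0.311
(((φ <-> ~ψ) (+) φ) (+) ψ) /\ ((ψ (+) ψ) /\ φ) = min(1.000, 0.311) = 0.311

0.311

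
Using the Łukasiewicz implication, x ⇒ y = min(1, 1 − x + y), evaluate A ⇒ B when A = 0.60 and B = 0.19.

A ⇒ B = min(1, 1 − 0.60 + 0.19) = min(1, 0.59) = 0.59
For comparison, the Gödel implication (1 if x ≤ y else y) would give 0.19.

0.59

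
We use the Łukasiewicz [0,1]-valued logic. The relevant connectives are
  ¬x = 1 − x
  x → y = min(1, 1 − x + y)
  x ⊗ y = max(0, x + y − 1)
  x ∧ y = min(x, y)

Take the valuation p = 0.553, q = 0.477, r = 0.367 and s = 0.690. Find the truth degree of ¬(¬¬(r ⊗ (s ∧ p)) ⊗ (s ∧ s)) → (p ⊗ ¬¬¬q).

s ∧ p = min(0.690, 0.553) = 0.553
r ⊗ (s ∧ p) = max(0, 0.367 + 0.553 − 1) = max(0, -0.080) = 0.000
¬(r ⊗ (s ∧ p)) = 1 − 0.000 = 1.000
¬¬(r ⊗ (s ∧ p)) = 1 − 1.000 = 0.000
s ∧ s = min(0.690, 0.690) = 0.690
¬¬(r ⊗ (s ∧ p)) ⊗ (s ∧ s) = max(0, 0.000 + 0.690 − 1) = max(0, -0.310) = 0.000
¬(¬¬(r ⊗ (s ∧ p)) ⊗ (s ∧ s)) = 1 − 0.000 = 1.000
¬q = 1 − 0.477 = 0.523
¬¬q = 1 − 0.523 = 0.477
¬¬¬q = 1 − 0.477 = 0.523
p ⊗ ¬¬¬q = max(0, 0.553 + 0.523 − 1) = max(0, 0.076) = 0.076
¬(¬¬(r ⊗ (s ∧ p)) ⊗ (s ∧ s)) → (p ⊗ ¬¬¬q) = min(1, 1 − 1.000 + 0.076) = min(1, 0.076) = 0.076

0.076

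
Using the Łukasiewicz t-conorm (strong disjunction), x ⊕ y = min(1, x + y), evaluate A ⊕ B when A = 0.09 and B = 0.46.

0.55

A ⊕ B = min(1, 0.09 + 0.46) = min(1, 0.55) = 0.55
For comparison, the Gödel t-conorm max(x, y) would give 0.46.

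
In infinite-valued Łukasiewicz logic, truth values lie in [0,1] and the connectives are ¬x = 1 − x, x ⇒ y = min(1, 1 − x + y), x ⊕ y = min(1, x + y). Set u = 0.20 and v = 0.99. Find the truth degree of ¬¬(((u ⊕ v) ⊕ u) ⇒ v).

0.99

u ⊕ v = min(1, 0.20 + 0.99) = min(1, 1.19) = 1.00
(u ⊕ v) ⊕ u = min(1, 1.00 + 0.20) = min(1, 1.20) = 1.00
((u ⊕ v) ⊕ u) ⇒ v = min(1, 1 − 1.00 + 0.99) = min(1, 0.99) = 0.99
¬(((u ⊕ v) ⊕ u) ⇒ v) = 1 − 0.99 = 0.01
¬¬(((u ⊕ v) ⊕ u) ⇒ v) = 1 − 0.01 = 0.99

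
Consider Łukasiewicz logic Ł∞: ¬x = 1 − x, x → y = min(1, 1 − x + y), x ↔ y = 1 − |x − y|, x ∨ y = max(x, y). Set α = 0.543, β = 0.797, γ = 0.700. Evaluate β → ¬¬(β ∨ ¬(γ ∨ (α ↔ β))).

α ↔ β = 1 − |0.543 − 0.797| = 1 − 0.254 = 0.746
γ ∨ (α ↔ β) = max(0.700, 0.746) = 0.746
¬(γ ∨ (α ↔ β)) = 1 − 0.746 = 0.254
β ∨ ¬(γ ∨ (α ↔ β)) = max(0.797, 0.254) = 0.797
¬(β ∨ ¬(γ ∨ (α ↔ β))) = 1 − 0.797 = 0.203
¬¬(β ∨ ¬(γ ∨ (α ↔ β))) = 1 − 0.203 = 0.797
β → ¬¬(β ∨ ¬(γ ∨ (α ↔ β))) = min(1, 1 − 0.797 + 0.797) = min(1, 1.000) = 1.000

1.000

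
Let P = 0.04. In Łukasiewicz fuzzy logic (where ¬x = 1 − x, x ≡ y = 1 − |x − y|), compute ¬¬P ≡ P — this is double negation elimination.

¬P = 1 − 0.04 = 0.96
¬¬P = 1 − 0.96 = 0.04
¬¬P ≡ P = 1 − |0.04 − 0.04| = 1 − 0.00 = 1.00
(As expected: always 1 in Ł∞ since negation is involutive.)

1.00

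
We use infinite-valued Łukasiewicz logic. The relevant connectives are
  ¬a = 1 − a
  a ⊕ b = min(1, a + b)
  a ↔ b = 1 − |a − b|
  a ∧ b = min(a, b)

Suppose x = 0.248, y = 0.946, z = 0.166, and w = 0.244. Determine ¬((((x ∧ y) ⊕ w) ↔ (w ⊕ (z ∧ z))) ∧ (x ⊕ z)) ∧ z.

0.166

x ∧ y = min(0.248, 0.946) = 0.248
(x ∧ y) ⊕ w = min(1, 0.248 + 0.244) = min(1, 0.492) = 0.492
z ∧ z = min(0.166, 0.166) = 0.166
w ⊕ (z ∧ z) = min(1, 0.244 + 0.166) = min(1, 0.410) = 0.410
((x ∧ y) ⊕ w) ↔ (w ⊕ (z ∧ z)) = 1 − |0.492 − 0.410| = 1 − 0.082 = 0.918
x ⊕ z = min(1, 0.248 + 0.166) = min(1, 0.414) = 0.414
(((x ∧ y) ⊕ w) ↔ (w ⊕ (z ∧ z))) ∧ (x ⊕ z) = min(0.918, 0.414) = 0.414
¬((((x ∧ y) ⊕ w) ↔ (w ⊕ (z ∧ z))) ∧ (x ⊕ z)) = 1 − 0.414 = 0.586
¬((((x ∧ y) ⊕ w) ↔ (w ⊕ (z ∧ z))) ∧ (x ⊕ z)) ∧ z = min(0.586, 0.166) = 0.166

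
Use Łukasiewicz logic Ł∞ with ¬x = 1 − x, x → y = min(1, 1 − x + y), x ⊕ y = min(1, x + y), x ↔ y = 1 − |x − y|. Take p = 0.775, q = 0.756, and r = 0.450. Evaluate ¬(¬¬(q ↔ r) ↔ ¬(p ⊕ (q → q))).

q ↔ r = 1 − |0.756 − 0.450| = 1 − 0.306 = 0.694
¬(q ↔ r) = 1 − 0.694 = 0.306
¬¬(q ↔ r) = 1 − 0.306 = 0.694
q → q = min(1, 1 − 0.756 + 0.756) = min(1, 1.000) = 1.000
p ⊕ (q → q) = min(1, 0.775 + 1.000) = min(1, 1.775) = 1.000
¬(p ⊕ (q → q)) = 1 − 1.000 = 0.000
¬¬(q ↔ r) ↔ ¬(p ⊕ (q → q)) = 1 − |0.694 − 0.000| = 1 − 0.694 = 0.306
¬(¬¬(q ↔ r) ↔ ¬(p ⊕ (q → q))) = 1 − 0.306 = 0.694

0.694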